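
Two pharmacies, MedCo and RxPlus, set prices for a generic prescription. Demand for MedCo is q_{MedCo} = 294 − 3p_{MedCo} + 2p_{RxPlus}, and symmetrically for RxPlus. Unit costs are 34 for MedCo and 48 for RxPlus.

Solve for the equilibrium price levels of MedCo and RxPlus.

MedCo's profit: π = (p_{MedCo} − 34)(294 − 3p_{MedCo} + 2p_{RxPlus}).
∂π/∂p_{MedCo} = 396 − 6p_{MedCo} + 2p_{RxPlus} = 0 ⇒ p_{MedCo} = 66 + (1/3)p_{RxPlus}.
Similarly p_{RxPlus} = 73 + (1/3)p_{MedCo}.
Plugging p_{RxPlus} into MedCo's best response: p_{MedCo} = 66 + (1/3)(73 + (1/3)p_{MedCo}) ⇒ (8/9)p_{MedCo} = 271/3, so p_{MedCo} = 101.625.
Then p_{RxPlus} = 73 + (1/3)·101.625 = 106.875.

101.625, 106.875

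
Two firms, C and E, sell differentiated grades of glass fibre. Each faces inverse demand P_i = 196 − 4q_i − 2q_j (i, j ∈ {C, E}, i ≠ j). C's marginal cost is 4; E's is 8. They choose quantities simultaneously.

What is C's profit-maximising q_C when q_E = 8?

Firm C's profit: π = q_C(196 − 4q_C − 2q_E) − 4q_C.
∂π/∂q_C = 192 − 8q_C − 2q_E = 0 ⇒ q_C = 24 − 0.25q_E.
At q_E = 8: q_C = 24 − 0.25·8 = 22.

22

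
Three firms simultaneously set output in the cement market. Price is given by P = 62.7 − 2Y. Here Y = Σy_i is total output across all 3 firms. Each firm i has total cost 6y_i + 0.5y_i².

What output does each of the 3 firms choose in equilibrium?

6.3

A representative firm's profit is π_i = y_i(62.7 − 2Y) − 6y_i − 0.5y_i², with Y = y_i + Σ_{j≠i} y_j.
First-order condition: 56.7 − 5y_i − 2Σ_{j≠i} y_j = 0.
In a symmetric equilibrium every firm chooses the same y, so Σ_{j≠i} y_j = 2y. The condition becomes 56.7 − 9y = 0, giving y = 56.7/9 = 6.3.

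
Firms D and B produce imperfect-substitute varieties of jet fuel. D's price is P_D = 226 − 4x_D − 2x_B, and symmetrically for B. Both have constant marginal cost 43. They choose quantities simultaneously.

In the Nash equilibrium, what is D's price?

116.2

Firm D's profit: π = x_D(226 − 4x_D − 2x_B) − 43x_D.
∂π/∂x_D = 183 − 8x_D − 2x_B = 0 ⇒ x_D = 22.875 − 0.25x_B.
The game is symmetric, so in equilibrium x_B = x_D: the reaction function gives 1.25x_D = 22.875, hence x_D = 18.3.
P_D = 226 − 4·18.3 − 2·18.3 = 116.2.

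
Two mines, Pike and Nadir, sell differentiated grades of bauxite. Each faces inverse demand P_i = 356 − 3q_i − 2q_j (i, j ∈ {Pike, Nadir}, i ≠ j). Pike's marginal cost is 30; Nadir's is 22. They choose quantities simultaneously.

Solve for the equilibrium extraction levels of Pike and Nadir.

40.25, 42.25

Mine Pike's profit: π = q_{Pike}(356 − 3q_{Pike} − 2q_{Nadir}) − 30q_{Pike}.
∂π/∂q_{Pike} = 326 − 6q_{Pike} − 2q_{Nadir} = 0 ⇒ q_{Pike} = 163/3 − (1/3)q_{Nadir}.
Similarly q_{Nadir} = 167/3 − (1/3)q_{Pike}.
Plugging q_{Nadir} into Pike's best response: q_{Pike} = 163/3 − (1/3)(167/3 − (1/3)q_{Pike}) ⇒ (8/9)q_{Pike} = 322/9, so q_{Pike} = 40.25.
Then q_{Nadir} = 167/3 − (1/3)·40.25 = 42.25.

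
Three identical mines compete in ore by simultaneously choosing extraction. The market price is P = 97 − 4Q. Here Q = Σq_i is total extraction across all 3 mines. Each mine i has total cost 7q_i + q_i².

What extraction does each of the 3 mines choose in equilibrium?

A representative mine's profit is π_i = q_i(97 − 4Q) − 7q_i − q_i², with Q = q_i + Σ_{j≠i} q_j.
First-order condition: 90 − 10q_i − 4Σ_{j≠i} q_j = 0.
In a symmetric equilibrium every mine chooses the same q, so Σ_{j≠i} q_j = 2q. The condition becomes 90 − 18q = 0, giving q = 90/18 = 5.

5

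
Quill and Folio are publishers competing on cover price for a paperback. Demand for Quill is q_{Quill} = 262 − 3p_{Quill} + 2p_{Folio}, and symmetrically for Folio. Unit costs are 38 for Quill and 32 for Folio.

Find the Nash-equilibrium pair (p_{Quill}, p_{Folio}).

92.875, 90.625

Quill's profit: π = (p_{Quill} − 38)(262 − 3p_{Quill} + 2p_{Folio}).
∂π/∂p_{Quill} = 376 − 6p_{Quill} + 2p_{Folio} = 0 ⇒ p_{Quill} = 188/3 + (1/3)p_{Folio}.
Similarly p_{Folio} = 179/3 + (1/3)p_{Quill}.
Substituting the second reaction function into the first: p_{Quill} = 188/3 + (1/3)(179/3 + (1/3)p_{Quill}), which gives (8/9)p_{Quill} = 743/9 ⇒ p_{Quill} = 92.875.
Then p_{Folio} = 179/3 + (1/3)·92.875 = 90.625.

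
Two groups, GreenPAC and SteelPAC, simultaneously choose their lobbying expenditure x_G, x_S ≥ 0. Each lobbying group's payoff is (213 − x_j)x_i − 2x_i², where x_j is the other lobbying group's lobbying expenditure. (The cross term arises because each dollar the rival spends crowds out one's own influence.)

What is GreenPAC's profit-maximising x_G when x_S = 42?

42.75

GreenPAC's payoff is (213 − x_S)x_G − 2x_G².
∂π/∂x_G = 213 − x_S − 4x_G = 0, so x_G = 53.25 − 0.25x_S.
At x_S = 42: x_G = 53.25 − 0.25·42 = 42.75.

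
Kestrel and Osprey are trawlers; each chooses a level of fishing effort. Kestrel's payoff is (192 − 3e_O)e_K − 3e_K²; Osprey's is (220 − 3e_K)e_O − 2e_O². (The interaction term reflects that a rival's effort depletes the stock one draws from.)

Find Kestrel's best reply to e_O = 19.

Expanding Kestrel's payoff: 192e_K − 3e_Oe_K − 3e_K².
∂π/∂e_K = 192 − 3e_O − 6e_K = 0, so e_K = 32 − 0.5e_O.
At e_O = 19: e_K = 32 − 0.5·19 = 22.5.

22.5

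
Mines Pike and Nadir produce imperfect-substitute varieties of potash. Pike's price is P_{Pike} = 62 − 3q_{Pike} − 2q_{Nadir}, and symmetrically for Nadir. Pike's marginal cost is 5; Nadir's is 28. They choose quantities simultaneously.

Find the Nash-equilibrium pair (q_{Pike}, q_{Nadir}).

8.5625, 2.8125

Mine Pike's profit: π = q_{Pike}(62 − 3q_{Pike} − 2q_{Nadir}) − 5q_{Pike}.
∂π/∂q_{Pike} = 57 − 6q_{Pike} − 2q_{Nadir} = 0 ⇒ q_{Pike} = 9.5 − (1/3)q_{Nadir}.
Similarly q_{Nadir} = 17/3 − (1/3)q_{Pike}.
Solving the two reaction functions simultaneously: (1 − (−1/3)(−1/3))q_{Pike} = 9.5 − (1/3)·(17/3), so (8/9)q_{Pike} = 137/18 and q_{Pike} = 8.5625.
Then q_{Nadir} = 17/3 − (1/3)·8.5625 = 2.8125.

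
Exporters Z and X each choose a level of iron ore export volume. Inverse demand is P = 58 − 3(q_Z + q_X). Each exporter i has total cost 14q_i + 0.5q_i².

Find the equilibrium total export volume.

8.8

Exporter Z's profit: π = q_Z(58 − 3(q_Z + q_X)) − 14q_Z − 0.5q_Z².
∂π/∂q_Z = 44 − 7q_Z − 3q_X = 0, so q_Z = 44/7 − (3/7)q_X.
By symmetry q_X = q_Z; substituting into the reaction function, (10/7)q_Z = 44/7 and q_Z = 4.4.
Total export volume: 4.4 + 4.4 = 8.8.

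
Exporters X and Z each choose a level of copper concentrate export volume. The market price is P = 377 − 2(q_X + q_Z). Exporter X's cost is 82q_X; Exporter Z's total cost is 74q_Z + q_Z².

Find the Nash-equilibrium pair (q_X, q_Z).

58.2, 31.1

Exporter X's profit: π = q_X(377 − 2(q_X + q_Z)) − 82q_X.
∂π/∂q_X = 295 − 4q_X − 2q_Z = 0, so q_X = 73.75 − 0.5q_Z.
For Z: ∂π/∂q_Z = 303 − 6q_Z − 2q_X = 0 ⇒ q_Z = 50.5 − (1/3)q_X.
Plugging q_Z into X's best response: q_X = 73.75 − 0.5(50.5 − (1/3)q_X) ⇒ (5/6)q_X = 48.5, so q_X = 58.2.
Then q_Z = 50.5 − (1/3)·58.2 = 31.1.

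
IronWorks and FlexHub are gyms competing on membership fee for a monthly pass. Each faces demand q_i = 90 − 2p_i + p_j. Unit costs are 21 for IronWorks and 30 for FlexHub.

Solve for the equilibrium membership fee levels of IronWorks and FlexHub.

45.2, 48.8

IronWorks's profit: π = (p_{IronWorks} − 21)(90 − 2p_{IronWorks} + p_{FlexHub}).
∂π/∂p_{IronWorks} = 132 − 4p_{IronWorks} + p_{FlexHub} = 0 ⇒ p_{IronWorks} = 33 + 0.25p_{FlexHub}.
Similarly p_{FlexHub} = 37.5 + 0.25p_{IronWorks}.
Plugging p_{FlexHub} into IronWorks's best response: p_{IronWorks} = 33 + 0.25(37.5 + 0.25p_{IronWorks}) ⇒ 0.9375p_{IronWorks} = 42.375, so p_{IronWorks} = 45.2.
Then p_{FlexHub} = 37.5 + 0.25·45.2 = 48.8.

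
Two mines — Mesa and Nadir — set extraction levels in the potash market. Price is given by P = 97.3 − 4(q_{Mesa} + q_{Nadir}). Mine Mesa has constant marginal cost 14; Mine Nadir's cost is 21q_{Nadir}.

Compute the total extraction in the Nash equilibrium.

13.3

Mine Mesa's profit: π = q_{Mesa}(97.3 − 4(q_{Mesa} + q_{Nadir})) − 14q_{Mesa}.
∂π/∂q_{Mesa} = 83.3 − 8q_{Mesa} − 4q_{Nadir} = 0, so q_{Mesa} = 10.4125 − 0.5q_{Nadir}.
By the same steps for Nadir: q_{Nadir} = 9.5375 − 0.5q_{Mesa}.
Substituting the second reaction function into the first: q_{Mesa} = 10.4125 − 0.5(9.5375 − 0.5q_{Mesa}), which gives 0.75q_{Mesa} = 903/160 ⇒ q_{Mesa} = 7.525.
Then q_{Nadir} = 9.5375 − 0.5·7.525 = 5.775.
Total extraction: 7.525 + 5.775 = 13.3.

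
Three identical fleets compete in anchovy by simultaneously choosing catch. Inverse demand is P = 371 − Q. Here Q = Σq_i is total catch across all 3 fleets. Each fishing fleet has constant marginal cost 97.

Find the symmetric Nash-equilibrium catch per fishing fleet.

A representative fishing fleet's profit is π_i = q_i(371 − Q) − 97q_i, with Q = q_i + Σ_{j≠i} q_j.
First-order condition: 274 − 2q_i − Σ_{j≠i} q_j = 0.
Imposing symmetry (q_j = q for all j) turns Σ_{j≠i} q_j into 2q, so 274 = 4q and q = 68.5.

68.5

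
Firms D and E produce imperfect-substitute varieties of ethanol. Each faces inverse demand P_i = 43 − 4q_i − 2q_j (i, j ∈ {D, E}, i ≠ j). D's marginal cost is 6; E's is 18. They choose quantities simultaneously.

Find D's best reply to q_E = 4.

3.625

Firm D's profit: π = q_D(43 − 4q_D − 2q_E) − 6q_D.
∂π/∂q_D = 37 − 8q_D − 2q_E = 0 ⇒ q_D = 4.625 − 0.25q_E.
At q_E = 4: q_D = 4.625 − 0.25·4 = 3.625.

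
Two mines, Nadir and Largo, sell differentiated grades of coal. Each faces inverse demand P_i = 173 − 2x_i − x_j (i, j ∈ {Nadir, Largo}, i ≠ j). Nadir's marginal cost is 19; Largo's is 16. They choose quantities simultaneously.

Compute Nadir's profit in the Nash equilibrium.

1872.72

Mine Nadir's profit: π = x_{Nadir}(173 − 2x_{Nadir} − x_{Largo}) − 19x_{Nadir}.
∂π/∂x_{Nadir} = 154 − 4x_{Nadir} − x_{Largo} = 0 ⇒ x_{Nadir} = 38.5 − 0.25x_{Largo}.
Similarly x_{Largo} = 39.25 − 0.25x_{Nadir}.
Plugging x_{Largo} into Nadir's best response: x_{Nadir} = 38.5 − 0.25(39.25 − 0.25x_{Nadir}) ⇒ 0.9375x_{Nadir} = 28.6875, so x_{Nadir} = 30.6.
Then x_{Largo} = 39.25 − 0.25·30.6 = 31.6.
P_{Nadir} = 173 − 2·30.6 − 31.6 = 80.2.
Profit = (80.2 − 19)·30.6 = 1872.72.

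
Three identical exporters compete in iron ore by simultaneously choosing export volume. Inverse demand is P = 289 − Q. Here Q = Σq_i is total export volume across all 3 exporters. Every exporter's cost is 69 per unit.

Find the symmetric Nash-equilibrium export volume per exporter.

55

A representative exporter's profit is π_i = q_i(289 − Q) − 69q_i, with Q = q_i + Σ_{j≠i} q_j.
First-order condition: 220 − 2q_i − Σ_{j≠i} q_j = 0.
Imposing symmetry (q_j = q for all j) turns Σ_{j≠i} q_j into 2q, so 220 = 4q and q = 55.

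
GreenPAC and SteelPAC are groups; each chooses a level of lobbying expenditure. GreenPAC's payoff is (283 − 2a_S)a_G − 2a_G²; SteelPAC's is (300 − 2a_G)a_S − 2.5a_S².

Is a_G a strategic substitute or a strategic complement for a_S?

Expanding GreenPAC's payoff: 283a_G − 2a_Sa_G − 2a_G².
∂π/∂a_G = 283 − 2a_S − 4a_G = 0, so a_G = 70.75 − 0.5a_S.
The best-response slope da_G/da_S = −0.5 < 0: the reaction function is downward-sloping, so the choices are strategic substitutes.

strategic substitutes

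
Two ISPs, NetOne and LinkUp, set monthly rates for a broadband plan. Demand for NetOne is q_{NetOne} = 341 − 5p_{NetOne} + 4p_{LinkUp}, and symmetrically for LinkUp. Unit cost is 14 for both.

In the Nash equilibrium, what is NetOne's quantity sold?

272.5

NetOne's profit: π = (p_{NetOne} − 14)(341 − 5p_{NetOne} + 4p_{LinkUp}).
∂π/∂p_{NetOne} = 411 − 10p_{NetOne} + 4p_{LinkUp} = 0 ⇒ p_{NetOne} = 41.1 + 0.4p_{LinkUp}.
By symmetry p_{LinkUp} = p_{NetOne}; substituting into the reaction function, 0.6p_{NetOne} = 41.1 and p_{NetOne} = 68.5.
q_{NetOne} = 341 − 5·68.5 + 4·68.5 = 272.5.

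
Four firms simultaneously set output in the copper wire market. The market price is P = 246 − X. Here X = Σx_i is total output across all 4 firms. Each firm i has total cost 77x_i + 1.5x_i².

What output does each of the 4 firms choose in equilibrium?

A representative firm's profit is π_i = x_i(246 − X) − 77x_i − 1.5x_i², with X = x_i + Σ_{j≠i} x_j.
First-order condition: 169 − 5x_i − Σ_{j≠i} x_j = 0.
With identical firms, set every x_j = x: then 169 − 5x − 3x = 0, i.e. x = 169/8 = 21.125.

21.125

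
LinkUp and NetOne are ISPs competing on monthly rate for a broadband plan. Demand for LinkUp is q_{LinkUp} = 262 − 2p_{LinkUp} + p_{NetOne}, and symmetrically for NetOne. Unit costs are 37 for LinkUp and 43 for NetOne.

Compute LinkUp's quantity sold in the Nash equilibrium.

LinkUp's profit: π = (p_{LinkUp} − 37)(262 − 2p_{LinkUp} + p_{NetOne}).
∂π/∂p_{LinkUp} = 336 − 4p_{LinkUp} + p_{NetOne} = 0 ⇒ p_{LinkUp} = 84 + 0.25p_{NetOne}.
Similarly p_{NetOne} = 87 + 0.25p_{LinkUp}.
Substituting the second reaction function into the first: p_{LinkUp} = 84 + 0.25(87 + 0.25p_{LinkUp}), which gives 0.9375p_{LinkUp} = 105.75 ⇒ p_{LinkUp} = 112.8.
Then p_{NetOne} = 87 + 0.25·112.8 = 115.2.
q_{LinkUp} = 262 − 2·112.8 + 115.2 = 151.6.

151.6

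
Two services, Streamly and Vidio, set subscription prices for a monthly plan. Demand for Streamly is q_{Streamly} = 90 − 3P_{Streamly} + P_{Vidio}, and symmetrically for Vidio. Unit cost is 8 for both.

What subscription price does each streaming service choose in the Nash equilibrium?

Streamly's profit: π = (P_{Streamly} − 8)(90 − 3P_{Streamly} + P_{Vidio}).
∂π/∂P_{Streamly} = 114 − 6P_{Streamly} + P_{Vidio} = 0 ⇒ P_{Streamly} = 19 + (1/6)P_{Vidio}.
Setting P_{Streamly} = P_{Vidio} in the reaction function: P_{Streamly} = 19 + (1/6)P_{Streamly}, so P_{Streamly} = 19 / (5/6) = 22.8.

22.8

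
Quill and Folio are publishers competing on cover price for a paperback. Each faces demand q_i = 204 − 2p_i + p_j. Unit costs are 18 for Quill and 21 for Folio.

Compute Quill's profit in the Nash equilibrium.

7787.52

Quill's profit: π = (p_{Quill} − 18)(204 − 2p_{Quill} + p_{Folio}).
∂π/∂p_{Quill} = 240 − 4p_{Quill} + p_{Folio} = 0 ⇒ p_{Quill} = 60 + 0.25p_{Folio}.
Similarly p_{Folio} = 61.5 + 0.25p_{Quill}.
Solving the two reaction functions simultaneously: (1 − (0.25)(0.25))p_{Quill} = 60 + 0.25·61.5, so 0.9375p_{Quill} = 75.375 and p_{Quill} = 80.4.
Then p_{Folio} = 61.5 + 0.25·80.4 = 81.6.
q_{Quill} = 204 − 2·80.4 + 81.6 = 124.8.
Profit = (80.4 − 18)·124.8 = 7787.52.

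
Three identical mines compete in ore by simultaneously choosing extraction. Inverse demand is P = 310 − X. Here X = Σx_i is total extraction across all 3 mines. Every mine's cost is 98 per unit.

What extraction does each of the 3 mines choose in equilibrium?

53

A representative mine's profit is π_i = x_i(310 − X) − 98x_i, with X = x_i + Σ_{j≠i} x_j.
First-order condition: 212 − 2x_i − Σ_{j≠i} x_j = 0.
In a symmetric equilibrium every mine chooses the same x, so Σ_{j≠i} x_j = 2x. The condition becomes 212 − 4x = 0, giving x = 212/4 = 53.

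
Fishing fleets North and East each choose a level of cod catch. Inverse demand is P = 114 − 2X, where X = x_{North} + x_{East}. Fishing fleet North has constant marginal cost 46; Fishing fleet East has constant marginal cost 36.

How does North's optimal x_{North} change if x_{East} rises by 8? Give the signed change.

Fishing fleet North's profit: π = x_{North}(114 − 2(x_{North} + x_{East})) − 46x_{North}.
∂π/∂x_{North} = 68 − 4x_{North} − 2x_{East} = 0, so x_{North} = 17 − 0.5x_{East}.
The reaction-function slope is −0.5, so an 8-unit rise in x_{East} moves x_{North} by −0.5 × 8 = −4. North's best response falls — the actions are strategic substitutes.

-4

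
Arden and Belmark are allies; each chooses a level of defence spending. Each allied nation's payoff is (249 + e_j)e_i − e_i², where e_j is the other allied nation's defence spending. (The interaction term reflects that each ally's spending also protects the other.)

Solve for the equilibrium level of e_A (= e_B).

249

Arden's payoff is (249 + e_B)e_A − e_A².
∂π/∂e_A = 249 + e_B − 2e_A = 0, so e_A = 124.5 + 0.5e_B.
Setting e_A = e_B in the reaction function: e_A = 124.5 + 0.5e_A, so e_A = 124.5 / 0.5 = 249.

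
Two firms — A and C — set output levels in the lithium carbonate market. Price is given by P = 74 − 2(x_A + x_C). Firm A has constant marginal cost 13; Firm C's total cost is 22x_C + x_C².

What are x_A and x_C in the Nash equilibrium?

Firm A's profit: π = x_A(74 − 2(x_A + x_C)) − 13x_A.
∂π/∂x_A = 61 − 4x_A − 2x_C = 0, so x_A = 15.25 − 0.5x_C.
For C: ∂π/∂x_C = 52 − 6x_C − 2x_A = 0 ⇒ x_C = 26/3 − (1/3)x_A.
Plugging x_C into A's best response: x_A = 15.25 − 0.5(26/3 − (1/3)x_A) ⇒ (5/6)x_A = 131/12, so x_A = 13.1.
Then x_C = 26/3 − (1/3)·13.1 = 4.3.

13.1, 4.3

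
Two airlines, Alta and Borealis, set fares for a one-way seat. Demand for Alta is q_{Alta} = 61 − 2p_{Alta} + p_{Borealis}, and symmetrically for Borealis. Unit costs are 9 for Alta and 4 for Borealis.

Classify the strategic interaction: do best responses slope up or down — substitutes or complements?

Alta's profit: π = (p_{Alta} − 9)(61 − 2p_{Alta} + p_{Borealis}).
∂π/∂p_{Alta} = 79 − 4p_{Alta} + p_{Borealis} = 0 ⇒ p_{Alta} = 19.75 + 0.25p_{Borealis}.
The best-response slope dp_{Alta}/dp_{Borealis} = 0.25 > 0: the reaction function is upward-sloping, so the choices are strategic complements.

strategic complements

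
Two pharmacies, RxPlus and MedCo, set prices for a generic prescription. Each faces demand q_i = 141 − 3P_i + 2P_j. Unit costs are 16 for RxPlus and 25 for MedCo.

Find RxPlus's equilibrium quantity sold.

98.8125

RxPlus's profit: π = (P_{RxPlus} − 16)(141 − 3P_{RxPlus} + 2P_{MedCo}).
∂π/∂P_{RxPlus} = 189 − 6P_{RxPlus} + 2P_{MedCo} = 0 ⇒ P_{RxPlus} = 31.5 + (1/3)P_{MedCo}.
Similarly P_{MedCo} = 36 + (1/3)P_{RxPlus}.
Substituting the second reaction function into the first: P_{RxPlus} = 31.5 + (1/3)(36 + (1/3)P_{RxPlus}), which gives (8/9)P_{RxPlus} = 43.5 ⇒ P_{RxPlus} = 48.9375.
Then P_{MedCo} = 36 + (1/3)·48.9375 = 52.3125.
q_{RxPlus} = 141 − 3·48.9375 + 2·52.3125 = 98.8125.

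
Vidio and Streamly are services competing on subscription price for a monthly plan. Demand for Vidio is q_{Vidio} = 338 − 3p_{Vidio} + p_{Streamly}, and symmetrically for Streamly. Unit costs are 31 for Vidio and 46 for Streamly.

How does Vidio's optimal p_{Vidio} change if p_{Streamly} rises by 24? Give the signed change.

Vidio's profit: π = (p_{Vidio} − 31)(338 − 3p_{Vidio} + p_{Streamly}).
∂π/∂p_{Vidio} = 431 − 6p_{Vidio} + p_{Streamly} = 0 ⇒ p_{Vidio} = 431/6 + (1/6)p_{Streamly}.
The reaction-function slope is 1/6, so a 24-unit rise in p_{Streamly} moves p_{Vidio} by 1/6 × 24 = 4. Vidio's best response rises — the actions are strategic complements.

4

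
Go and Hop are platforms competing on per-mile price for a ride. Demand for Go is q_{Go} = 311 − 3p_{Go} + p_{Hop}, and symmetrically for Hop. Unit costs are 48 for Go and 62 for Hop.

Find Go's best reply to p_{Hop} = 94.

91.5

Go's profit: π = (p_{Go} − 48)(311 − 3p_{Go} + p_{Hop}).
∂π/∂p_{Go} = 455 − 6p_{Go} + p_{Hop} = 0 ⇒ p_{Go} = 455/6 + (1/6)p_{Hop}.
At p_{Hop} = 94: p_{Go} = 455/6 + (1/6)·94 = 91.5.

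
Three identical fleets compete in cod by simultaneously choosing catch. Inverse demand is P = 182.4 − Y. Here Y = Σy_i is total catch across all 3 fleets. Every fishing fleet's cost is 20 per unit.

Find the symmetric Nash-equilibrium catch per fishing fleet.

A representative fishing fleet's profit is π_i = y_i(182.4 − Y) − 20y_i, with Y = y_i + Σ_{j≠i} y_j.
First-order condition: 162.4 − 2y_i − Σ_{j≠i} y_j = 0.
In a symmetric equilibrium every fishing fleet chooses the same y, so Σ_{j≠i} y_j = 2y. The condition becomes 162.4 − 4y = 0, giving y = 162.4/4 = 40.6.

40.6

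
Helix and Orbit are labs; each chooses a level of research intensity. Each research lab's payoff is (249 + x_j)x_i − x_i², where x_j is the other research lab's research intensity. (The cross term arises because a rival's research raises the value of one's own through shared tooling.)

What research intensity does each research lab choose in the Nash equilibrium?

Helix's payoff is (249 + x_O)x_H − x_H².
∂π/∂x_H = 249 + x_O − 2x_H = 0, so x_H = 124.5 + 0.5x_O.
The game is symmetric, so in equilibrium x_O = x_H: the reaction function gives 0.5x_H = 124.5, hence x_H = 249.

249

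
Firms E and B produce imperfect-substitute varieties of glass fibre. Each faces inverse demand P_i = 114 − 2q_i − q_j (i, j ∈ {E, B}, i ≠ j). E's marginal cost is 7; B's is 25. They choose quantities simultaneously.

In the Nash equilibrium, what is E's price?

52.2

Firm E's profit: π = q_E(114 − 2q_E − q_B) − 7q_E.
∂π/∂q_E = 107 − 4q_E − q_B = 0 ⇒ q_E = 26.75 − 0.25q_B.
Similarly q_B = 22.25 − 0.25q_E.
Solving the two reaction functions simultaneously: (1 − (−0.25)(−0.25))q_E = 26.75 − 0.25·22.25, so 0.9375q_E = 21.1875 and q_E = 22.6.
Then q_B = 22.25 − 0.25·22.6 = 16.6.
P_E = 114 − 2·22.6 − 16.6 = 52.2.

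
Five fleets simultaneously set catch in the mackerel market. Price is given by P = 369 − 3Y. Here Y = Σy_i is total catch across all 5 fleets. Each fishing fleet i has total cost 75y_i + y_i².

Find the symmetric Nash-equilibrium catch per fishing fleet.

A representative fishing fleet's profit is π_i = y_i(369 − 3Y) − 75y_i − y_i², with Y = y_i + Σ_{j≠i} y_j.
First-order condition: 294 − 8y_i − 3Σ_{j≠i} y_j = 0.
With identical fishing fleets, set every y_j = y: then 294 − 8y − 12y = 0, i.e. y = 294/20 = 14.7.

14.7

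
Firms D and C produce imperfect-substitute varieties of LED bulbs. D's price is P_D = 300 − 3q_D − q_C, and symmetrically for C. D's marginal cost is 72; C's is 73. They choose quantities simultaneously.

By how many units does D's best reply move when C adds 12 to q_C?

Firm D's profit: π = q_D(300 − 3q_D − q_C) − 72q_D.
∂π/∂q_D = 228 − 6q_D − q_C = 0 ⇒ q_D = 38 − (1/6)q_C.
The reaction-function slope is −1/6, so a 12-unit rise in q_C moves q_D by −1/6 × 12 = −2. D's best response falls — the actions are strategic substitutes.

-2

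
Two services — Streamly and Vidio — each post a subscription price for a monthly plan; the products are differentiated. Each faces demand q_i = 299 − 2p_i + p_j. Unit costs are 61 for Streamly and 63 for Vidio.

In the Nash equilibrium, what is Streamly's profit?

12672.32

Streamly's profit: π = (p_{Streamly} − 61)(299 − 2p_{Streamly} + p_{Vidio}).
∂π/∂p_{Streamly} = 421 − 4p_{Streamly} + p_{Vidio} = 0 ⇒ p_{Streamly} = 105.25 + 0.25p_{Vidio}.
Similarly p_{Vidio} = 106.25 + 0.25p_{Streamly}.
Plugging p_{Vidio} into Streamly's best response: p_{Streamly} = 105.25 + 0.25(106.25 + 0.25p_{Streamly}) ⇒ 0.9375p_{Streamly} = 131.8125, so p_{Streamly} = 140.6.
Then p_{Vidio} = 106.25 + 0.25·140.6 = 141.4.
q_{Streamly} = 299 − 2·140.6 + 141.4 = 159.2.
Profit = (140.6 − 61)·159.2 = 12672.32.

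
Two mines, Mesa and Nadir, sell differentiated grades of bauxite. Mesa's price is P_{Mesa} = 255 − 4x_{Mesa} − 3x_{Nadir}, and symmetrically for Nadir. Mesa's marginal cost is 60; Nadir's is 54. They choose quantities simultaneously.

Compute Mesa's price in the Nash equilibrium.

Mine Mesa's profit: π = x_{Mesa}(255 − 4x_{Mesa} − 3x_{Nadir}) − 60x_{Mesa}.
∂π/∂x_{Mesa} = 195 − 8x_{Mesa} − 3x_{Nadir} = 0 ⇒ x_{Mesa} = 24.375 − 0.375x_{Nadir}.
Similarly x_{Nadir} = 25.125 − 0.375x_{Mesa}.
Solving the two reaction functions simultaneously: (1 − (−0.375)(−0.375))x_{Mesa} = 24.375 − 0.375·25.125, so (55/64)x_{Mesa} = 957/64 and x_{Mesa} = 17.4.
Then x_{Nadir} = 25.125 − 0.375·17.4 = 18.6.
P_{Mesa} = 255 − 4·17.4 − 3·18.6 = 129.6.

129.6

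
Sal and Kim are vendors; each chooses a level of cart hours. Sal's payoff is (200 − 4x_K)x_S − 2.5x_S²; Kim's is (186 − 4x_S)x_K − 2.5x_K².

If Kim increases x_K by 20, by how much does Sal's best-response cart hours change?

Expanding Sal's payoff: 200x_S − 4x_Kx_S − 2.5x_S².
∂π/∂x_S = 200 − 4x_K − 5x_S = 0, so x_S = 40 − 0.8x_K.
The reaction-function slope is −0.8, so a 20-unit rise in x_K moves x_S by −0.8 × 20 = −16. Sal's best response falls — the actions are strategic substitutes.

-16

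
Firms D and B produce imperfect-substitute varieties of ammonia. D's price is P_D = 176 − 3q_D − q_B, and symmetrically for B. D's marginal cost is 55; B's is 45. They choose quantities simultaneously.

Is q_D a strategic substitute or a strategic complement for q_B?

Firm D's profit: π = q_D(176 − 3q_D − q_B) − 55q_D.
∂π/∂q_D = 121 − 6q_D − q_B = 0 ⇒ q_D = 121/6 − (1/6)q_B.
The best-response slope dq_D/dq_B = −1/6 < 0: the reaction function is downward-sloping, so the choices are strategic substitutes.

strategic substitutes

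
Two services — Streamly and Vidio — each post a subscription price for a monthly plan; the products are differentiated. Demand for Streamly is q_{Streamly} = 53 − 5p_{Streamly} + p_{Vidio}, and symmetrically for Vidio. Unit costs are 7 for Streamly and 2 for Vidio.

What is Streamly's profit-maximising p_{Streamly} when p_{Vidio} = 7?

Streamly's profit: π = (p_{Streamly} − 7)(53 − 5p_{Streamly} + p_{Vidio}).
∂π/∂p_{Streamly} = 88 − 10p_{Streamly} + p_{Vidio} = 0 ⇒ p_{Streamly} = 8.8 + 0.1p_{Vidio}.
At p_{Vidio} = 7: p_{Streamly} = 8.8 + 0.1·7 = 9.5.

9.5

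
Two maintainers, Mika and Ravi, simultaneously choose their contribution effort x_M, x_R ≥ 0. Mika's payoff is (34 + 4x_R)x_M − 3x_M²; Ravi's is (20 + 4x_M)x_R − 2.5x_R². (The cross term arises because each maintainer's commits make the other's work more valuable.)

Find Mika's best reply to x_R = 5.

Expanding Mika's payoff: 34x_M + 4x_Rx_M − 3x_M².
∂π/∂x_M = 34 + 4x_R − 6x_M = 0, so x_M = 17/3 + (2/3)x_R.
At x_R = 5: x_M = 17/3 + (2/3)·5 = 9.

9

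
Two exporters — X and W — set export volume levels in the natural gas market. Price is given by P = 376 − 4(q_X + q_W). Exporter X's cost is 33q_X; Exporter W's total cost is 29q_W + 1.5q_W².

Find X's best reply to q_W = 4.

Exporter X's profit: π = q_X(376 − 4(q_X + q_W)) − 33q_X.
∂π/∂q_X = 343 − 8q_X − 4q_W = 0, so q_X = 42.875 − 0.5q_W.
At q_W = 4: q_X = 42.875 − 0.5·4 = 40.875.

40.875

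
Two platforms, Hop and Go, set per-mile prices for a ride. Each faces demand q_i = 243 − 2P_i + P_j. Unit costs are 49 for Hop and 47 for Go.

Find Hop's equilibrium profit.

Hop's profit: π = (P_{Hop} − 49)(243 − 2P_{Hop} + P_{Go}).
∂π/∂P_{Hop} = 341 − 4P_{Hop} + P_{Go} = 0 ⇒ P_{Hop} = 85.25 + 0.25P_{Go}.
Similarly P_{Go} = 84.25 + 0.25P_{Hop}.
Substituting the second reaction function into the first: P_{Hop} = 85.25 + 0.25(84.25 + 0.25P_{Hop}), which gives 0.9375P_{Hop} = 106.3125 ⇒ P_{Hop} = 113.4.
Then P_{Go} = 84.25 + 0.25·113.4 = 112.6.
q_{Hop} = 243 − 2·113.4 + 112.6 = 128.8.
Profit = (113.4 − 49)·128.8 = 8294.72.

8294.72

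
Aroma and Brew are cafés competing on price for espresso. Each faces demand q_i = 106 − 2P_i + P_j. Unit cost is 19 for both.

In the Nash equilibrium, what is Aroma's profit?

1682

Aroma's profit: π = (P_{Aroma} − 19)(106 − 2P_{Aroma} + P_{Brew}).
∂π/∂P_{Aroma} = 144 − 4P_{Aroma} + P_{Brew} = 0 ⇒ P_{Aroma} = 36 + 0.25P_{Brew}.
By symmetry P_{Brew} = P_{Aroma}; substituting into the reaction function, 0.75P_{Aroma} = 36 and P_{Aroma} = 48.
q_{Aroma} = 106 − 2·48 + 48 = 58.
Profit = (48 − 19)·58 = 1682.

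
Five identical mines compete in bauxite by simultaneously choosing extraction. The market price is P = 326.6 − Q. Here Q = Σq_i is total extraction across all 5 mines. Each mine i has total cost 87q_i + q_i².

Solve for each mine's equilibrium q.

29.95

A representative mine's profit is π_i = q_i(326.6 − Q) − 87q_i − q_i², with Q = q_i + Σ_{j≠i} q_j.
First-order condition: 239.6 − 4q_i − Σ_{j≠i} q_j = 0.
Imposing symmetry (q_j = q for all j) turns Σ_{j≠i} q_j into 4q, so 239.6 = 8q and q = 29.95.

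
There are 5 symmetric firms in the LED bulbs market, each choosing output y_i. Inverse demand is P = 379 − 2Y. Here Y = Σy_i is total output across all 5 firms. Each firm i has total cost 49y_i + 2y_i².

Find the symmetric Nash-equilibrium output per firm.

20.625

A representative firm's profit is π_i = y_i(379 − 2Y) − 49y_i − 2y_i², with Y = y_i + Σ_{j≠i} y_j.
First-order condition: 330 − 8y_i − 2Σ_{j≠i} y_j = 0.
Imposing symmetry (y_j = y for all j) turns Σ_{j≠i} y_j into 4y, so 330 = 16y and y = 20.625.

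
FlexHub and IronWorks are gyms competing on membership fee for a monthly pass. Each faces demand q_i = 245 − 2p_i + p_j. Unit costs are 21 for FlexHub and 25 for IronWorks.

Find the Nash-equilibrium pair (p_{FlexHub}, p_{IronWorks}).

96.2, 97.8

FlexHub's profit: π = (p_{FlexHub} − 21)(245 − 2p_{FlexHub} + p_{IronWorks}).
∂π/∂p_{FlexHub} = 287 − 4p_{FlexHub} + p_{IronWorks} = 0 ⇒ p_{FlexHub} = 71.75 + 0.25p_{IronWorks}.
Similarly p_{IronWorks} = 73.75 + 0.25p_{FlexHub}.
Substituting the second reaction function into the first: p_{FlexHub} = 71.75 + 0.25(73.75 + 0.25p_{FlexHub}), which gives 0.9375p_{FlexHub} = 90.1875 ⇒ p_{FlexHub} = 96.2.
Then p_{IronWorks} = 73.75 + 0.25·96.2 = 97.8.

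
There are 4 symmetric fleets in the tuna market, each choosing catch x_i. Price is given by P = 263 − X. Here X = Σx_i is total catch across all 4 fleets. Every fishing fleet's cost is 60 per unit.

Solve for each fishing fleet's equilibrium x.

A representative fishing fleet's profit is π_i = x_i(263 − X) − 60x_i, with X = x_i + Σ_{j≠i} x_j.
First-order condition: 203 − 2x_i − Σ_{j≠i} x_j = 0.
With identical fishing fleets, set every x_j = x: then 203 − 2x − 3x = 0, i.e. x = 203/5 = 40.6.

40.6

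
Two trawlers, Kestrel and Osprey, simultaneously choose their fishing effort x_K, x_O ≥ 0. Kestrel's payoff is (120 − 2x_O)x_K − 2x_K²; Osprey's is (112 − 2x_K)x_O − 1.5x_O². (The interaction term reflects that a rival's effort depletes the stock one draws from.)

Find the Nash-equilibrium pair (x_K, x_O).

Expanding Kestrel's payoff: 120x_K − 2x_Ox_K − 2x_K².
∂π/∂x_K = 120 − 2x_O − 4x_K = 0, so x_K = 30 − 0.5x_O.
Likewise for Osprey: x_O = 112/3 − (2/3)x_K.
Substituting the second reaction function into the first: x_K = 30 − 0.5(112/3 − (2/3)x_K), which gives (2/3)x_K = 34/3 ⇒ x_K = 17.
Then x_O = 112/3 − (2/3)·17 = 26.

17, 26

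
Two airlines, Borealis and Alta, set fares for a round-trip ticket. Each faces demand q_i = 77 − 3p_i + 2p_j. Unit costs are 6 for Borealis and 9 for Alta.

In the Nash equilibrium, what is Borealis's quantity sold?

54.9375

Borealis's profit: π = (p_{Borealis} − 6)(77 − 3p_{Borealis} + 2p_{Alta}).
∂π/∂p_{Borealis} = 95 − 6p_{Borealis} + 2p_{Alta} = 0 ⇒ p_{Borealis} = 95/6 + (1/3)p_{Alta}.
Similarly p_{Alta} = 52/3 + (1/3)p_{Borealis}.
Plugging p_{Alta} into Borealis's best response: p_{Borealis} = 95/6 + (1/3)(52/3 + (1/3)p_{Borealis}) ⇒ (8/9)p_{Borealis} = 389/18, so p_{Borealis} = 24.3125.
Then p_{Alta} = 52/3 + (1/3)·24.3125 = 25.4375.
q_{Borealis} = 77 − 3·24.3125 + 2·25.4375 = 54.9375.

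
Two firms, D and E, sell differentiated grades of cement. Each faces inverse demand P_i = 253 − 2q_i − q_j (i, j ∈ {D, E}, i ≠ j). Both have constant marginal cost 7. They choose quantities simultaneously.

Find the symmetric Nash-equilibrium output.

Firm D's profit: π = q_D(253 − 2q_D − q_E) − 7q_D.
∂π/∂q_D = 246 − 4q_D − q_E = 0 ⇒ q_D = 61.5 − 0.25q_E.
The game is symmetric, so in equilibrium q_E = q_D: the reaction function gives 1.25q_D = 61.5, hence q_D = 49.2.

49.2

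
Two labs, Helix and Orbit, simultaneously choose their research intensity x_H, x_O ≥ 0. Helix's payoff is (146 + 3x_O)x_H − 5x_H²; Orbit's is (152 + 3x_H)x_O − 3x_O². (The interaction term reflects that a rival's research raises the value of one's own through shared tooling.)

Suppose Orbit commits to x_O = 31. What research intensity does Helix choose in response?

Expanding Helix's payoff: 146x_H + 3x_Ox_H − 5x_H².
∂π/∂x_H = 146 + 3x_O − 10x_H = 0, so x_H = 14.6 + 0.3x_O.
At x_O = 31: x_H = 14.6 + 0.3·31 = 23.9.

23.9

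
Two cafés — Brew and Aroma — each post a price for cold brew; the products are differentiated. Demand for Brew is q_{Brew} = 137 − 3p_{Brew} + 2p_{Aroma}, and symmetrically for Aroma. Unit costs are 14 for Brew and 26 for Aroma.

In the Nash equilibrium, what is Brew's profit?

3267

Brew's profit: π = (p_{Brew} − 14)(137 − 3p_{Brew} + 2p_{Aroma}).
∂π/∂p_{Brew} = 179 − 6p_{Brew} + 2p_{Aroma} = 0 ⇒ p_{Brew} = 179/6 + (1/3)p_{Aroma}.
Similarly p_{Aroma} = 215/6 + (1/3)p_{Brew}.
Plugging p_{Aroma} into Brew's best response: p_{Brew} = 179/6 + (1/3)(215/6 + (1/3)p_{Brew}) ⇒ (8/9)p_{Brew} = 376/9, so p_{Brew} = 47.
Then p_{Aroma} = 215/6 + (1/3)·47 = 51.5.
q_{Brew} = 137 − 3·47 + 2·51.5 = 99.
Profit = (47 − 14)·99 = 3267.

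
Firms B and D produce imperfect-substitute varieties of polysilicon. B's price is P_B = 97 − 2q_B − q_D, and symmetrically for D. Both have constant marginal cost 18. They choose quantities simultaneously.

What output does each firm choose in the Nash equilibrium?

Firm B's profit: π = q_B(97 − 2q_B − q_D) − 18q_B.
∂π/∂q_B = 79 − 4q_B − q_D = 0 ⇒ q_B = 19.75 − 0.25q_D.
By symmetry q_D = q_B; substituting into the reaction function, 1.25q_B = 19.75 and q_B = 15.8.

15.8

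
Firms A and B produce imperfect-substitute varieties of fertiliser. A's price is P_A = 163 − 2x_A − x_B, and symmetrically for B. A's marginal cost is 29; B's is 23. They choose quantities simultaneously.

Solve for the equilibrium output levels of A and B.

Firm A's profit: π = x_A(163 − 2x_A − x_B) − 29x_A.
∂π/∂x_A = 134 − 4x_A − x_B = 0 ⇒ x_A = 33.5 − 0.25x_B.
Similarly x_B = 35 − 0.25x_A.
Plugging x_B into A's best response: x_A = 33.5 − 0.25(35 − 0.25x_A) ⇒ 0.9375x_A = 24.75, so x_A = 26.4.
Then x_B = 35 − 0.25·26.4 = 28.4.

26.4, 28.4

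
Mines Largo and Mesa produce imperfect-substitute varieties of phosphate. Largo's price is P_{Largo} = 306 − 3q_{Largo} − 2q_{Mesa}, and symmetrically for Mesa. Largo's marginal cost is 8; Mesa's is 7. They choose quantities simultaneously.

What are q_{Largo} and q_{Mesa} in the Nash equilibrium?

Mine Largo's profit: π = q_{Largo}(306 − 3q_{Largo} − 2q_{Mesa}) − 8q_{Largo}.
∂π/∂q_{Largo} = 298 − 6q_{Largo} − 2q_{Mesa} = 0 ⇒ q_{Largo} = 149/3 − (1/3)q_{Mesa}.
Similarly q_{Mesa} = 299/6 − (1/3)q_{Largo}.
Solving the two reaction functions simultaneously: (1 − (−1/3)(−1/3))q_{Largo} = 149/3 − (1/3)·(299/6), so (8/9)q_{Largo} = 595/18 and q_{Largo} = 37.1875.
Then q_{Mesa} = 299/6 − (1/3)·37.1875 = 37.4375.

37.1875, 37.4375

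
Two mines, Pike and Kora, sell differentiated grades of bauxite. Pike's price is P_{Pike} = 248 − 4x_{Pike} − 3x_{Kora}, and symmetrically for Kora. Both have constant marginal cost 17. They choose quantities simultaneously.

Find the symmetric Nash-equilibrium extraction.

Mine Pike's profit: π = x_{Pike}(248 − 4x_{Pike} − 3x_{Kora}) − 17x_{Pike}.
∂π/∂x_{Pike} = 231 − 8x_{Pike} − 3x_{Kora} = 0 ⇒ x_{Pike} = 28.875 − 0.375x_{Kora}.
By symmetry x_{Kora} = x_{Pike}; substituting into the reaction function, 1.375x_{Pike} = 28.875 and x_{Pike} = 21.

21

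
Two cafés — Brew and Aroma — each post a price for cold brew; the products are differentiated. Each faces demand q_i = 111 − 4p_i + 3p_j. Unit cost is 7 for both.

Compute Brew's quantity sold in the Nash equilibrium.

83.2

Brew's profit: π = (p_{Brew} − 7)(111 − 4p_{Brew} + 3p_{Aroma}).
∂π/∂p_{Brew} = 139 − 8p_{Brew} + 3p_{Aroma} = 0 ⇒ p_{Brew} = 17.375 + 0.375p_{Aroma}.
Setting p_{Brew} = p_{Aroma} in the reaction function: p_{Brew} = 17.375 + 0.375p_{Brew}, so p_{Brew} = 17.375 / 0.625 = 27.8.
q_{Brew} = 111 − 4·27.8 + 3·27.8 = 83.2.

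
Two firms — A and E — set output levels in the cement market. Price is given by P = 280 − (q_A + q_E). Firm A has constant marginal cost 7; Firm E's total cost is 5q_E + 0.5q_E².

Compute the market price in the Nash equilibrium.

Firm A's profit: π = q_A(280 − (q_A + q_E)) − 7q_A.
∂π/∂q_A = 273 − 2q_A − q_E = 0, so q_A = 136.5 − 0.5q_E.
For E: ∂π/∂q_E = 275 − 3q_E − q_A = 0 ⇒ q_E = 275/3 − (1/3)q_A.
Substituting the second reaction function into the first: q_A = 136.5 − 0.5(275/3 − (1/3)q_A), which gives (5/6)q_A = 272/3 ⇒ q_A = 108.8.
Then q_E = 275/3 − (1/3)·108.8 = 55.4.
Equilibrium price: P = 280 − 164.2 = 115.8.

115.8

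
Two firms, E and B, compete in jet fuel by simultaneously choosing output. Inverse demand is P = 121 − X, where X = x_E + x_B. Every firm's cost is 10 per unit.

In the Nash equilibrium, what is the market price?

Firm E's profit: π = x_E(121 − (x_E + x_B)) − 10x_E.
∂π/∂x_E = 111 − 2x_E − x_B = 0, so x_E = 55.5 − 0.5x_B.
By symmetry x_B = x_E; substituting into the reaction function, 1.5x_E = 55.5 and x_E = 37.
Equilibrium price: P = 121 − 74 = 47.

47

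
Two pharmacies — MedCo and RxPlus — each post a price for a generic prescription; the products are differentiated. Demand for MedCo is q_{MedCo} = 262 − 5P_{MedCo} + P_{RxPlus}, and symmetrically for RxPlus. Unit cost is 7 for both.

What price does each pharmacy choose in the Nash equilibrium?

33

MedCo's profit: π = (P_{MedCo} − 7)(262 − 5P_{MedCo} + P_{RxPlus}).
∂π/∂P_{MedCo} = 297 − 10P_{MedCo} + P_{RxPlus} = 0 ⇒ P_{MedCo} = 29.7 + 0.1P_{RxPlus}.
Setting P_{MedCo} = P_{RxPlus} in the reaction function: P_{MedCo} = 29.7 + 0.1P_{MedCo}, so P_{MedCo} = 29.7 / 0.9 = 33.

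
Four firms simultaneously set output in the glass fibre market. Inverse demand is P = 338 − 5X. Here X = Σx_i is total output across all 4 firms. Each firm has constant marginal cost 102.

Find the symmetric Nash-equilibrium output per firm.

A representative firm's profit is π_i = x_i(338 − 5X) − 102x_i, with X = x_i + Σ_{j≠i} x_j.
First-order condition: 236 − 10x_i − 5Σ_{j≠i} x_j = 0.
Imposing symmetry (x_j = x for all j) turns Σ_{j≠i} x_j into 3x, so 236 = 25x and x = 9.44.

9.44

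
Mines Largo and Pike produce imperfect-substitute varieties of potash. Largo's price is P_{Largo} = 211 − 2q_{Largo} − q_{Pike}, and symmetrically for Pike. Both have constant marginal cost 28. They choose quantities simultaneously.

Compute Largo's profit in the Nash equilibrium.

Mine Largo's profit: π = q_{Largo}(211 − 2q_{Largo} − q_{Pike}) − 28q_{Largo}.
∂π/∂q_{Largo} = 183 − 4q_{Largo} − q_{Pike} = 0 ⇒ q_{Largo} = 45.75 − 0.25q_{Pike}.
By symmetry q_{Pike} = q_{Largo}; substituting into the reaction function, 1.25q_{Largo} = 45.75 and q_{Largo} = 36.6.
P_{Largo} = 211 − 2·36.6 − 36.6 = 101.2.
Profit = (101.2 − 28)·36.6 = 2679.12.

2679.12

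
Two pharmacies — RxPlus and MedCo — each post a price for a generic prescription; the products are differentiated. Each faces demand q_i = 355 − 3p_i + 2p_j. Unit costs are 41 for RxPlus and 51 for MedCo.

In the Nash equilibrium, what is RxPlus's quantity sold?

RxPlus's profit: π = (p_{RxPlus} − 41)(355 − 3p_{RxPlus} + 2p_{MedCo}).
∂π/∂p_{RxPlus} = 478 − 6p_{RxPlus} + 2p_{MedCo} = 0 ⇒ p_{RxPlus} = 239/3 + (1/3)p_{MedCo}.
Similarly p_{MedCo} = 254/3 + (1/3)p_{RxPlus}.
Substituting the second reaction function into the first: p_{RxPlus} = 239/3 + (1/3)(254/3 + (1/3)p_{RxPlus}), which gives (8/9)p_{RxPlus} = 971/9 ⇒ p_{RxPlus} = 121.375.
Then p_{MedCo} = 254/3 + (1/3)·121.375 = 125.125.
q_{RxPlus} = 355 − 3·121.375 + 2·125.125 = 241.125.

241.125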